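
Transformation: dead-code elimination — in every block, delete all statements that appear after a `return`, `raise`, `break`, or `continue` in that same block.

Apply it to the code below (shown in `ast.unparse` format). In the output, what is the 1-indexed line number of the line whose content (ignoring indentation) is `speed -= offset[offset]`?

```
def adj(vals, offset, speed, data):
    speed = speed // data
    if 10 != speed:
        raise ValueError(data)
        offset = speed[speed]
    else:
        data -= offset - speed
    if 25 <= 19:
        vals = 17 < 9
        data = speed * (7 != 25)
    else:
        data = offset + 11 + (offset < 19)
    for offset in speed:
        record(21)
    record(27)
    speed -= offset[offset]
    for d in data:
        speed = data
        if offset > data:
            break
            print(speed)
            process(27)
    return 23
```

15

Transformed code:
def adj(vals, offset, speed, data):
    speed = speed // data
    if 10 != speed:
        raise ValueError(data)
    else:
        data -= offset - speed
    if 25 <= 19:
        vals = 17 < 9
        data = speed * (7 != 25)
    else:
        data = offset + 11 + (offset < 19)
    for offset in speed:
        record(21)
    record(27)
    speed -= offset[offset]
    for d in data:
        speed = data
        if offset > data:
            break
    return 23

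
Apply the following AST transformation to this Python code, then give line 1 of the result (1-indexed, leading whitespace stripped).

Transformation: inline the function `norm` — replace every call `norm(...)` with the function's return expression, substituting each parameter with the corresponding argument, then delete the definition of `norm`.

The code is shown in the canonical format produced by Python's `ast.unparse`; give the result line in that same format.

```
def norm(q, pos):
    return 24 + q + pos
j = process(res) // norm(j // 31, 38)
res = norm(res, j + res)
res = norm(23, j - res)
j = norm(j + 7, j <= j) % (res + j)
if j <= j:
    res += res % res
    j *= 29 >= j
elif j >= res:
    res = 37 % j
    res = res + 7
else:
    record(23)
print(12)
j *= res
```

Transformed code:
j = process(res) // (24 + j // 31 + 38)
res = 24 + res + (j + res)
res = 24 + 23 + (j - res)
j = (24 + (j + 7) + (j <= j)) % (res + j)
if j <= j:
    res += res % res
    j *= 29 >= j
elif j >= res:
    res = 37 % j
    res = res + 7
else:
    record(23)
print(12)
j *= res

j = process(res) // (24 + j // 31 + 38)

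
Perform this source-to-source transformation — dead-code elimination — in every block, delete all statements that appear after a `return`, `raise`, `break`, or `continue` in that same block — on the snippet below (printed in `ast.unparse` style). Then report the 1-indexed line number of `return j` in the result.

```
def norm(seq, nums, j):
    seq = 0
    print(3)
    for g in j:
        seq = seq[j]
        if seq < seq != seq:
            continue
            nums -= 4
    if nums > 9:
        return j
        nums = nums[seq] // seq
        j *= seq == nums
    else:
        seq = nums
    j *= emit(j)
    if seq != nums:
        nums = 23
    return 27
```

Transformed code:
def norm(seq, nums, j):
    seq = 0
    print(3)
    for g in j:
        seq = seq[j]
        if seq < seq != seq:
            continue
    if nums > 9:
        return j
    else:
        seq = nums
    j *= emit(j)
    if seq != nums:
        nums = 23
    return 27

9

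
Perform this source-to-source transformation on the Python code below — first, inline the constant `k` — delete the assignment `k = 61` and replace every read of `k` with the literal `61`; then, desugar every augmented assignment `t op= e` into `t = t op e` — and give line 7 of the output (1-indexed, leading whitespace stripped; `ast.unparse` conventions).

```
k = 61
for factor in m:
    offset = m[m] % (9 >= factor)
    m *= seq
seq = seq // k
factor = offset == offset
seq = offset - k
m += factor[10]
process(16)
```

Transformed code:
for factor in m:
    offset = m[m] % (9 >= factor)
    m = m * seq
seq = seq // 61
factor = offset == offset
seq = offset - 61
m = m + factor[10]
process(16)

m = m + factor[10]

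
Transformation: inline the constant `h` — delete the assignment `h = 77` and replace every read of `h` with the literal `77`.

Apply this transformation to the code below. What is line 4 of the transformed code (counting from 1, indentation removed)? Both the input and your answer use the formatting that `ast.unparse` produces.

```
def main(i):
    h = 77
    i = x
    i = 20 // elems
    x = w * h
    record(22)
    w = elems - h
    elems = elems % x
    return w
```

x = w * 77

Transformed code:
def main(i):
    i = x
    i = 20 // elems
    x = w * 77
    record(22)
    w = elems - 77
    elems = elems % x
    return w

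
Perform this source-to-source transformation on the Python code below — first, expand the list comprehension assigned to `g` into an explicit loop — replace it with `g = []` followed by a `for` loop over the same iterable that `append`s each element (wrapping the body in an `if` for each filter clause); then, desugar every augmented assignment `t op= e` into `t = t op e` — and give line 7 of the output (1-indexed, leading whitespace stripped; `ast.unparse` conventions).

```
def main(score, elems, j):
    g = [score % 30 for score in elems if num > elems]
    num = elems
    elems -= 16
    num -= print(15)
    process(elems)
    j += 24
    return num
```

Transformed code:
def main(score, elems, j):
    g = []
    for score in elems:
        if num > elems:
            g.append(score % 30)
    num = elems
    elems = elems - 16
    num = num - print(15)
    process(elems)
    j = j + 24
    return num

elems = elems - 16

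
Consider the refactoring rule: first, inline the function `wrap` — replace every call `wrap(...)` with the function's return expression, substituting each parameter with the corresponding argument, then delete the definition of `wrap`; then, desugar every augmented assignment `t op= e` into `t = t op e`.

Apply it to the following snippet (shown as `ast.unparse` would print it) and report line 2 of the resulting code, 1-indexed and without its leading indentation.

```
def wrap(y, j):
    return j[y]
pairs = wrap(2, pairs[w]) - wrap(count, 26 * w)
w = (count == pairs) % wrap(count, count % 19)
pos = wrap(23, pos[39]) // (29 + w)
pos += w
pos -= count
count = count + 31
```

w = (count == pairs) % (count % 19)[count]

Transformed code:
pairs = pairs[w][2] - (26 * w)[count]
w = (count == pairs) % (count % 19)[count]
pos = pos[39][23] // (29 + w)
pos = pos + w
pos = pos - count
count = count + 31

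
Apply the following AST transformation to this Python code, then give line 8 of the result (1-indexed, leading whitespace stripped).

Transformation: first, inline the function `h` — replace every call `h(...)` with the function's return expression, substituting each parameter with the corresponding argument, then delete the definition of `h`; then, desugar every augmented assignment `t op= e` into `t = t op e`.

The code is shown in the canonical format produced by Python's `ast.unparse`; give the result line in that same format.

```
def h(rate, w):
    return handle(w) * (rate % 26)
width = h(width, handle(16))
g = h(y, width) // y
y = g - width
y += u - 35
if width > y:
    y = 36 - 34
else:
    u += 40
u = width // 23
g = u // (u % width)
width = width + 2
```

u = u + 40

Transformed code:
width = handle(handle(16)) * (width % 26)
g = handle(width) * (y % 26) // y
y = g - width
y = y + (u - 35)
if width > y:
    y = 36 - 34
else:
    u = u + 40
u = width // 23
g = u // (u % width)
width = width + 2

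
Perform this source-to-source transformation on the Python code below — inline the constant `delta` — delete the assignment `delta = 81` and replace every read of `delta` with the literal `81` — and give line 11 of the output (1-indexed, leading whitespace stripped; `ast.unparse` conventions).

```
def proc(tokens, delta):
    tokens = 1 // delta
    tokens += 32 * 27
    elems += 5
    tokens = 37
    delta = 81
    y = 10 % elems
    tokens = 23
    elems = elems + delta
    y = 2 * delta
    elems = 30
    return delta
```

return 81

Transformed code:
def proc(tokens, delta):
    tokens = 1 // 81
    tokens += 32 * 27
    elems += 5
    tokens = 37
    y = 10 % elems
    tokens = 23
    elems = elems + 81
    y = 2 * 81
    elems = 30
    return 81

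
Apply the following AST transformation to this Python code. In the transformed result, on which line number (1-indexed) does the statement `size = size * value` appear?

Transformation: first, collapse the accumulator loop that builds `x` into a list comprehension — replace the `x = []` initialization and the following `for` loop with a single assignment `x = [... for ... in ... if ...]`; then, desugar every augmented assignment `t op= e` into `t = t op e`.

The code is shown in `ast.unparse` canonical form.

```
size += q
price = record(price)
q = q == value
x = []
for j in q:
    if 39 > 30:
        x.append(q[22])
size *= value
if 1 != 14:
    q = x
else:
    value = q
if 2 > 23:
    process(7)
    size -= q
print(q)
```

5

Transformed code:
size = size + q
price = record(price)
q = q == value
x = [q[22] for j in q if 39 > 30]
size = size * value
if 1 != 14:
    q = x
else:
    value = q
if 2 > 23:
    process(7)
    size = size - q
print(q)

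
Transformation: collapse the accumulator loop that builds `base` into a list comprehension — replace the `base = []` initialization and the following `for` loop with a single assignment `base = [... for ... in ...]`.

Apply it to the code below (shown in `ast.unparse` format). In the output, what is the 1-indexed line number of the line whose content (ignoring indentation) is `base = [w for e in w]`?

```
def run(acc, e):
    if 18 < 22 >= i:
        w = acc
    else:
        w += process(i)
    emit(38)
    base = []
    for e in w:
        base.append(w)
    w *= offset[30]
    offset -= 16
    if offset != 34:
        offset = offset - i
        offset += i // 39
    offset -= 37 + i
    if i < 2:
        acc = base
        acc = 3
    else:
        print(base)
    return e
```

Transformed code:
def run(acc, e):
    if 18 < 22 >= i:
        w = acc
    else:
        w += process(i)
    emit(38)
    base = [w for e in w]
    w *= offset[30]
    offset -= 16
    if offset != 34:
        offset = offset - i
        offset += i // 39
    offset -= 37 + i
    if i < 2:
        acc = base
        acc = 3
    else:
        print(base)
    return e

7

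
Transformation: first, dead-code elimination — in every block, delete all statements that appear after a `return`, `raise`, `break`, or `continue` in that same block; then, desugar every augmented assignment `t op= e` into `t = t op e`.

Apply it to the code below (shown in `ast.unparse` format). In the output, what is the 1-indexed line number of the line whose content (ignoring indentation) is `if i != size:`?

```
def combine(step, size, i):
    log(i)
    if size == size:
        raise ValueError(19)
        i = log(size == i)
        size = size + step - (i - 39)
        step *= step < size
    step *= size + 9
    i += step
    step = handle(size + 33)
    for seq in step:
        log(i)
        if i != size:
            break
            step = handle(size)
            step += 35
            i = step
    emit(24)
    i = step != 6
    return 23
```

10

Transformed code:
def combine(step, size, i):
    log(i)
    if size == size:
        raise ValueError(19)
    step = step * (size + 9)
    i = i + step
    step = handle(size + 33)
    for seq in step:
        log(i)
        if i != size:
            break
    emit(24)
    i = step != 6
    return 23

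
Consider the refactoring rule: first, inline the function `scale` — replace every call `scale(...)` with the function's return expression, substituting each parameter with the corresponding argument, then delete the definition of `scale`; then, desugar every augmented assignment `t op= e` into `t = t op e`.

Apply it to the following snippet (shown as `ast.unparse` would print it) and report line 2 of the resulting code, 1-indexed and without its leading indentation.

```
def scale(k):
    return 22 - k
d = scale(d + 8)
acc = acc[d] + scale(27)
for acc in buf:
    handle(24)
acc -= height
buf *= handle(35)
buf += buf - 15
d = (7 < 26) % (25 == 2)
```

Transformed code:
d = 22 - (d + 8)
acc = acc[d] + (22 - 27)
for acc in buf:
    handle(24)
acc = acc - height
buf = buf * handle(35)
buf = buf + (buf - 15)
d = (7 < 26) % (25 == 2)

acc = acc[d] + (22 - 27)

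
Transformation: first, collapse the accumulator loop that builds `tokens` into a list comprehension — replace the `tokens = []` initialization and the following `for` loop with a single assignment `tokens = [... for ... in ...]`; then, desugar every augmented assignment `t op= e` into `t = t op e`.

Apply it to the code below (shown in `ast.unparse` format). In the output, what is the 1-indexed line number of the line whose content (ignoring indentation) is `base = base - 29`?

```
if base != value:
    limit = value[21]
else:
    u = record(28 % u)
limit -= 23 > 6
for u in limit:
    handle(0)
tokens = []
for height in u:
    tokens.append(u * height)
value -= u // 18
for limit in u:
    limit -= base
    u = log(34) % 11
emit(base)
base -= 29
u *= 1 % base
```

Transformed code:
if base != value:
    limit = value[21]
else:
    u = record(28 % u)
limit = limit - (23 > 6)
for u in limit:
    handle(0)
tokens = [u * height for height in u]
value = value - u // 18
for limit in u:
    limit = limit - base
    u = log(34) % 11
emit(base)
base = base - 29
u = u * (1 % base)

14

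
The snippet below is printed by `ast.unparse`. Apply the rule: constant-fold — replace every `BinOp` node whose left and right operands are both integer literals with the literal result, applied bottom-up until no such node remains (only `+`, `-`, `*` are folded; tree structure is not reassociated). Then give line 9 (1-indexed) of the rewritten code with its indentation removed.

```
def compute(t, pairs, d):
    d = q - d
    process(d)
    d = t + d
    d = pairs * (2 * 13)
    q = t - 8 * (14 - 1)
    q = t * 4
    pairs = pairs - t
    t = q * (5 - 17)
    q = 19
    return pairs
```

t = q * -12

Transformed code:
def compute(t, pairs, d):
    d = q - d
    process(d)
    d = t + d
    d = pairs * 26
    q = t - 104
    q = t * 4
    pairs = pairs - t
    t = q * -12
    q = 19
    return pairs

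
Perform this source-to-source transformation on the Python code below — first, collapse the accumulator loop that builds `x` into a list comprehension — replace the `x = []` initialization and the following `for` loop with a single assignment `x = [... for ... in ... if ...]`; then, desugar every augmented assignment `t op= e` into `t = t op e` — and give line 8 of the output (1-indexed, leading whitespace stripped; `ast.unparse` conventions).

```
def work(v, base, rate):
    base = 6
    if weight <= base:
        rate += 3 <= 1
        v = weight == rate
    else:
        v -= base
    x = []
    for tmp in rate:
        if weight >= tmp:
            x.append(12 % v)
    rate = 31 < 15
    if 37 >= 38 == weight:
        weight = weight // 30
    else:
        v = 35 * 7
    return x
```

Transformed code:
def work(v, base, rate):
    base = 6
    if weight <= base:
        rate = rate + (3 <= 1)
        v = weight == rate
    else:
        v = v - base
    x = [12 % v for tmp in rate if weight >= tmp]
    rate = 31 < 15
    if 37 >= 38 == weight:
        weight = weight // 30
    else:
        v = 35 * 7
    return x

x = [12 % v for tmp in rate if weight >= tmp]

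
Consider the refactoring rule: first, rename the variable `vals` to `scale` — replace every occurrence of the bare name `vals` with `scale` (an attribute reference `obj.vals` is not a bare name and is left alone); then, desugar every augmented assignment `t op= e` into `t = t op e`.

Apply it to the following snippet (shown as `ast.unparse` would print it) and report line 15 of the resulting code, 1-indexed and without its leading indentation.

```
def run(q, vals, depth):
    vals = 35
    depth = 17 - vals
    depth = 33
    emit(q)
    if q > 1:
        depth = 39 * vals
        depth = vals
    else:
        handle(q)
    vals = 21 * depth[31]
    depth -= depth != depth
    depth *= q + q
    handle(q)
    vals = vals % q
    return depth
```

Transformed code:
def run(q, scale, depth):
    scale = 35
    depth = 17 - scale
    depth = 33
    emit(q)
    if q > 1:
        depth = 39 * scale
        depth = scale
    else:
        handle(q)
    scale = 21 * depth[31]
    depth = depth - (depth != depth)
    depth = depth * (q + q)
    handle(q)
    scale = scale % q
    return depth

scale = scale % q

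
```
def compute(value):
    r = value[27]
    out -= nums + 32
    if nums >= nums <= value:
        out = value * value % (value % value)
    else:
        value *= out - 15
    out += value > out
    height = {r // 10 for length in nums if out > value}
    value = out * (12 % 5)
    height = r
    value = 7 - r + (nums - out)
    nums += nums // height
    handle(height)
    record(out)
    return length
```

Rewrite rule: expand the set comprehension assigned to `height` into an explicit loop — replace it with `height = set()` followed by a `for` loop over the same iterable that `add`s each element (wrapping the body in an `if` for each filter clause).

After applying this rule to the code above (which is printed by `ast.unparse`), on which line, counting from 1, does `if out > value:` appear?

11

Transformed code:
def compute(value):
    r = value[27]
    out -= nums + 32
    if nums >= nums <= value:
        out = value * value % (value % value)
    else:
        value *= out - 15
    out += value > out
    height = set()
    for length in nums:
        if out > value:
            height.add(r // 10)
    value = out * (12 % 5)
    height = r
    value = 7 - r + (nums - out)
    nums += nums // height
    handle(height)
    record(out)
    return length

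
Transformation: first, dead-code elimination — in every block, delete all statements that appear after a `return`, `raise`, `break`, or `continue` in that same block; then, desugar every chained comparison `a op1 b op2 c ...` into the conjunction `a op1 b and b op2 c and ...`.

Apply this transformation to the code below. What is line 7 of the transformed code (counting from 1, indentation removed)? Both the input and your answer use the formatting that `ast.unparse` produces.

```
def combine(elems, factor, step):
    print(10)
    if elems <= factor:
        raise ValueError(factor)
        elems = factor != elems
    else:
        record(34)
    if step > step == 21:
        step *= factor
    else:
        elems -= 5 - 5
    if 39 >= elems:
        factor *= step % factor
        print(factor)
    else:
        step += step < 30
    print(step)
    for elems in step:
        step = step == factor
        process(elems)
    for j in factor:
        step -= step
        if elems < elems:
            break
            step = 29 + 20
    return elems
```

if step > step and step == 21:

Transformed code:
def combine(elems, factor, step):
    print(10)
    if elems <= factor:
        raise ValueError(factor)
    else:
        record(34)
    if step > step and step == 21:
        step *= factor
    else:
        elems -= 5 - 5
    if 39 >= elems:
        factor *= step % factor
        print(factor)
    else:
        step += step < 30
    print(step)
    for elems in step:
        step = step == factor
        process(elems)
    for j in factor:
        step -= step
        if elems < elems:
            break
    return elems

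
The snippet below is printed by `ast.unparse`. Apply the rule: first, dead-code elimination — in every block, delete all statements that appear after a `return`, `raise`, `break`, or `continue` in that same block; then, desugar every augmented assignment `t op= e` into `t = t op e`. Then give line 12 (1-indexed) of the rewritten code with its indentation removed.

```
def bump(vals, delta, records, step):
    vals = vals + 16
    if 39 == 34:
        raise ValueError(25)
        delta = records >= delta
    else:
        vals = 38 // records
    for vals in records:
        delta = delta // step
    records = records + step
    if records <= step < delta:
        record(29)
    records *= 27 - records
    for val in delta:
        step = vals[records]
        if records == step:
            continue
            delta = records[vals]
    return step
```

records = records * (27 - records)

Transformed code:
def bump(vals, delta, records, step):
    vals = vals + 16
    if 39 == 34:
        raise ValueError(25)
    else:
        vals = 38 // records
    for vals in records:
        delta = delta // step
    records = records + step
    if records <= step < delta:
        record(29)
    records = records * (27 - records)
    for val in delta:
        step = vals[records]
        if records == step:
            continue
    return step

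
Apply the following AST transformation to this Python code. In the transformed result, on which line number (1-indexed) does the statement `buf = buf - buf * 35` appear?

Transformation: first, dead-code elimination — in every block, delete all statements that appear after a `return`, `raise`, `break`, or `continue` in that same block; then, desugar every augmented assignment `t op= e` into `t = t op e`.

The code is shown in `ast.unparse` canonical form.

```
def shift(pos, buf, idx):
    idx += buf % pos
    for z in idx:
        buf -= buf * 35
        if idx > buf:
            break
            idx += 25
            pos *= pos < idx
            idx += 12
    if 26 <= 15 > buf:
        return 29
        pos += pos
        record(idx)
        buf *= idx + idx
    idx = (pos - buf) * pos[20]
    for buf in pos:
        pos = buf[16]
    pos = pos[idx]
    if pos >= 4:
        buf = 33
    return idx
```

4

Transformed code:
def shift(pos, buf, idx):
    idx = idx + buf % pos
    for z in idx:
        buf = buf - buf * 35
        if idx > buf:
            break
    if 26 <= 15 > buf:
        return 29
    idx = (pos - buf) * pos[20]
    for buf in pos:
        pos = buf[16]
    pos = pos[idx]
    if pos >= 4:
        buf = 33
    return idx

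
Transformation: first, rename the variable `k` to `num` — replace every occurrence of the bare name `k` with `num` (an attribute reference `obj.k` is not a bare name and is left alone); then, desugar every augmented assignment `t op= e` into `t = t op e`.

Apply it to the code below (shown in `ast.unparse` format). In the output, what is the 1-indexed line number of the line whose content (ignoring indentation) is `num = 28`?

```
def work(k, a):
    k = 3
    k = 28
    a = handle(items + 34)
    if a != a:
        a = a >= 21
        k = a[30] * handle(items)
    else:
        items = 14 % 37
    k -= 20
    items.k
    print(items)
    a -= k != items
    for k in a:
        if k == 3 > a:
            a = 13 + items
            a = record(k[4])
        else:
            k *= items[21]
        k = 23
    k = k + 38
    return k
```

3

Transformed code:
def work(num, a):
    num = 3
    num = 28
    a = handle(items + 34)
    if a != a:
        a = a >= 21
        num = a[30] * handle(items)
    else:
        items = 14 % 37
    num = num - 20
    items.k
    print(items)
    a = a - (num != items)
    for num in a:
        if num == 3 > a:
            a = 13 + items
            a = record(num[4])
        else:
            num = num * items[21]
        num = 23
    num = num + 38
    return num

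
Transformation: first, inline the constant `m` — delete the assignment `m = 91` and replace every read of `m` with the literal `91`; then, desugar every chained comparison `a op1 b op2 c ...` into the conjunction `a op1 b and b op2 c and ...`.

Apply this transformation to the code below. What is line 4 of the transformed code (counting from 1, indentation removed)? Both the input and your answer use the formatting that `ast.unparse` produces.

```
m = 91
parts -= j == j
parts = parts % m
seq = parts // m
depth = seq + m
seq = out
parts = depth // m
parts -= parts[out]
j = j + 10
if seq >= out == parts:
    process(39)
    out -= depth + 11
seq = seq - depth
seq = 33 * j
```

depth = seq + 91

Transformed code:
parts -= j == j
parts = parts % 91
seq = parts // 91
depth = seq + 91
seq = out
parts = depth // 91
parts -= parts[out]
j = j + 10
if seq >= out and out == parts:
    process(39)
    out -= depth + 11
seq = seq - depth
seq = 33 * j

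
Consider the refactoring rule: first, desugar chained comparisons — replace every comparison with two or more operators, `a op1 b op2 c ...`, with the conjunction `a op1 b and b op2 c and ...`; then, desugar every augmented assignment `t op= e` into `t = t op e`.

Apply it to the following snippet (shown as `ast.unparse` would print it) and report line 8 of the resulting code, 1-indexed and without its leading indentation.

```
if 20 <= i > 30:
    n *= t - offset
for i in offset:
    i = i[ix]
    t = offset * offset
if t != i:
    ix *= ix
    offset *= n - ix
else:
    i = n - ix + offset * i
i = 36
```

offset = offset * (n - ix)

Transformed code:
if 20 <= i and i > 30:
    n = n * (t - offset)
for i in offset:
    i = i[ix]
    t = offset * offset
if t != i:
    ix = ix * ix
    offset = offset * (n - ix)
else:
    i = n - ix + offset * i
i = 36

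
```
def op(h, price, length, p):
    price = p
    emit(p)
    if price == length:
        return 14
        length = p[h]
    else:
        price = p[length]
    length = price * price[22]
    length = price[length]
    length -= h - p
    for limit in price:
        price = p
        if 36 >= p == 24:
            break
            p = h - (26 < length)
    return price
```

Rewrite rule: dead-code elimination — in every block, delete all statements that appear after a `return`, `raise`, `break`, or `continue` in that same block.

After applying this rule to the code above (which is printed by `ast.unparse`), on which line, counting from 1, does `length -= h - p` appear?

10

Transformed code:
def op(h, price, length, p):
    price = p
    emit(p)
    if price == length:
        return 14
    else:
        price = p[length]
    length = price * price[22]
    length = price[length]
    length -= h - p
    for limit in price:
        price = p
        if 36 >= p == 24:
            break
    return price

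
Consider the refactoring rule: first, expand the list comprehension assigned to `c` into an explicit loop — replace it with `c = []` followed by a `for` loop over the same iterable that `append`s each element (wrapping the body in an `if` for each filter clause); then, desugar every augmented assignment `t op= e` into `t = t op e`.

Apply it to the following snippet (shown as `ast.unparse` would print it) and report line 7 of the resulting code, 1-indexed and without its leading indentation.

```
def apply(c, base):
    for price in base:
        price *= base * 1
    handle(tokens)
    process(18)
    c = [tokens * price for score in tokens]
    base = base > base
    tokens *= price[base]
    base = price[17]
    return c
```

Transformed code:
def apply(c, base):
    for price in base:
        price = price * (base * 1)
    handle(tokens)
    process(18)
    c = []
    for score in tokens:
        c.append(tokens * price)
    base = base > base
    tokens = tokens * price[base]
    base = price[17]
    return c

for score in tokens:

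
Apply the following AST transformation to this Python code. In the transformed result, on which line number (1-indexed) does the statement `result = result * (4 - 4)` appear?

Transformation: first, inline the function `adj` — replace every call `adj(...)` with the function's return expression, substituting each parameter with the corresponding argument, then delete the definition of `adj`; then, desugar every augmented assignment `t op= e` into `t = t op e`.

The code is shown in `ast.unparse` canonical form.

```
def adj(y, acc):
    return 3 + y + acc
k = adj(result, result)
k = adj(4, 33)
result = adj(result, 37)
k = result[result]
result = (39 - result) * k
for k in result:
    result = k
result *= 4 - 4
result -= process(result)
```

Transformed code:
k = 3 + result + result
k = 3 + 4 + 33
result = 3 + result + 37
k = result[result]
result = (39 - result) * k
for k in result:
    result = k
result = result * (4 - 4)
result = result - process(result)

8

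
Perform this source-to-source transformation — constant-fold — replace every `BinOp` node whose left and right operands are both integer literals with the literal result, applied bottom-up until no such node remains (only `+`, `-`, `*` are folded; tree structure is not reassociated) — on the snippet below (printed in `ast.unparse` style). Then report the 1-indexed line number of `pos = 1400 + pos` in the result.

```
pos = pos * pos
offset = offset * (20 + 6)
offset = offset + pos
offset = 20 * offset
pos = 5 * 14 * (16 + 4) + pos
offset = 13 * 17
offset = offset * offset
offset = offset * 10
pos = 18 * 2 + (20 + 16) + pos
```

Transformed code:
pos = pos * pos
offset = offset * 26
offset = offset + pos
offset = 20 * offset
pos = 1400 + pos
offset = 221
offset = offset * offset
offset = offset * 10
pos = 72 + pos

5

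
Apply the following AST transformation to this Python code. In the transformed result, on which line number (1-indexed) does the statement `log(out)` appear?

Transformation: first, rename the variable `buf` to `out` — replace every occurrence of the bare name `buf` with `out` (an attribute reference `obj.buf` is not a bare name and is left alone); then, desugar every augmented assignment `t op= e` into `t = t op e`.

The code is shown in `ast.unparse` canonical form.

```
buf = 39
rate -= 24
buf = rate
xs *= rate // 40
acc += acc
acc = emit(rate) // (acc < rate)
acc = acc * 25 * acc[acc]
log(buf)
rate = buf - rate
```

8

Transformed code:
out = 39
rate = rate - 24
out = rate
xs = xs * (rate // 40)
acc = acc + acc
acc = emit(rate) // (acc < rate)
acc = acc * 25 * acc[acc]
log(out)
rate = out - rate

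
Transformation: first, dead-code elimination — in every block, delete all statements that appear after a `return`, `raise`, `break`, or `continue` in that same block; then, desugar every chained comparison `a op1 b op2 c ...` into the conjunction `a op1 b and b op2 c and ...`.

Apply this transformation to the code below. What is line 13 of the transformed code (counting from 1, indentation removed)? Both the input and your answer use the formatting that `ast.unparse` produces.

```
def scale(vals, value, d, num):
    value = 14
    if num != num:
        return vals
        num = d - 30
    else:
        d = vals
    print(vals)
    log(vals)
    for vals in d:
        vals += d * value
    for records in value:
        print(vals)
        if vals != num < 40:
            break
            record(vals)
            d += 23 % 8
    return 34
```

Transformed code:
def scale(vals, value, d, num):
    value = 14
    if num != num:
        return vals
    else:
        d = vals
    print(vals)
    log(vals)
    for vals in d:
        vals += d * value
    for records in value:
        print(vals)
        if vals != num and num < 40:
            break
    return 34

if vals != num and num < 40:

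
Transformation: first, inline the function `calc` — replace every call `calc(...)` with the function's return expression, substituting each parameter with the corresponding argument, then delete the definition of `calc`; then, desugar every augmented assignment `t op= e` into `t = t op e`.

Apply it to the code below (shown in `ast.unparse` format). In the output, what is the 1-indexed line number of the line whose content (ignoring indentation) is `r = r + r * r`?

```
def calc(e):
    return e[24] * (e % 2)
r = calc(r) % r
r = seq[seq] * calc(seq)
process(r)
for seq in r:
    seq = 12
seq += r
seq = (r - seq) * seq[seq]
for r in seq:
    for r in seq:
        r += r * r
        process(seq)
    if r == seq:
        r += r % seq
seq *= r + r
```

Transformed code:
r = r[24] * (r % 2) % r
r = seq[seq] * (seq[24] * (seq % 2))
process(r)
for seq in r:
    seq = 12
seq = seq + r
seq = (r - seq) * seq[seq]
for r in seq:
    for r in seq:
        r = r + r * r
        process(seq)
    if r == seq:
        r = r + r % seq
seq = seq * (r + r)

10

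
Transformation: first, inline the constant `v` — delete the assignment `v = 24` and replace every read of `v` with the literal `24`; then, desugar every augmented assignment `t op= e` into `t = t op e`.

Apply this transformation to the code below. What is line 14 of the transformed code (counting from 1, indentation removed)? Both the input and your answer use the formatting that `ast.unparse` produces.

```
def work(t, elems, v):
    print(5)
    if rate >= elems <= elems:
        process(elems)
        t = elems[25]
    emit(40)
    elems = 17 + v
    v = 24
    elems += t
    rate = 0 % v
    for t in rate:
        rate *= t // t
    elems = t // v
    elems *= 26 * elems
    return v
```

return 24

Transformed code:
def work(t, elems, v):
    print(5)
    if rate >= elems <= elems:
        process(elems)
        t = elems[25]
    emit(40)
    elems = 17 + 24
    elems = elems + t
    rate = 0 % 24
    for t in rate:
        rate = rate * (t // t)
    elems = t // 24
    elems = elems * (26 * elems)
    return 24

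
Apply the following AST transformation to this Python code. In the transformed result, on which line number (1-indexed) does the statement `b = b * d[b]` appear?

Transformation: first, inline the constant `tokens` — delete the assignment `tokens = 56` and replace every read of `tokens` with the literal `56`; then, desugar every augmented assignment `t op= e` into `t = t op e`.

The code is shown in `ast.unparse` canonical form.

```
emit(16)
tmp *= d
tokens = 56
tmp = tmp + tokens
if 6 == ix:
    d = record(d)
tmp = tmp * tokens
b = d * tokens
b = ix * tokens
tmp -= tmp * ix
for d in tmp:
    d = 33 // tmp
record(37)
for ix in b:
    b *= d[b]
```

14

Transformed code:
emit(16)
tmp = tmp * d
tmp = tmp + 56
if 6 == ix:
    d = record(d)
tmp = tmp * 56
b = d * 56
b = ix * 56
tmp = tmp - tmp * ix
for d in tmp:
    d = 33 // tmp
record(37)
for ix in b:
    b = b * d[b]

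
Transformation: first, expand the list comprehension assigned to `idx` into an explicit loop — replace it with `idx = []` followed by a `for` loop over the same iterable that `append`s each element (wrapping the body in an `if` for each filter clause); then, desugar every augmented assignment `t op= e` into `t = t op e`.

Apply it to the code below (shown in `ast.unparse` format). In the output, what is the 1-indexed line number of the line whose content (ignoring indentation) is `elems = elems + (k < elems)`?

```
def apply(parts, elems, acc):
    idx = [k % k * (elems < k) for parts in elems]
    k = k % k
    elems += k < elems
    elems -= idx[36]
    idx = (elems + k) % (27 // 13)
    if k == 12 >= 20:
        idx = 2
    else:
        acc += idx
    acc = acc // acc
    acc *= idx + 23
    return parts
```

6

Transformed code:
def apply(parts, elems, acc):
    idx = []
    for parts in elems:
        idx.append(k % k * (elems < k))
    k = k % k
    elems = elems + (k < elems)
    elems = elems - idx[36]
    idx = (elems + k) % (27 // 13)
    if k == 12 >= 20:
        idx = 2
    else:
        acc = acc + idx
    acc = acc // acc
    acc = acc * (idx + 23)
    return parts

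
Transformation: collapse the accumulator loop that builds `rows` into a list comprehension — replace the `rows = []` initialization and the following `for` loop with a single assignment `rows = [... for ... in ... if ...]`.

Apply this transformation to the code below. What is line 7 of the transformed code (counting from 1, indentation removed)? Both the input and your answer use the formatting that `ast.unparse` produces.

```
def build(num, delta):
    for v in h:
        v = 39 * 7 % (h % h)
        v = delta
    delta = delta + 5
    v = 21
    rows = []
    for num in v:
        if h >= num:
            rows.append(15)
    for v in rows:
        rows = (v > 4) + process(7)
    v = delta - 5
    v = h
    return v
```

Transformed code:
def build(num, delta):
    for v in h:
        v = 39 * 7 % (h % h)
        v = delta
    delta = delta + 5
    v = 21
    rows = [15 for num in v if h >= num]
    for v in rows:
        rows = (v > 4) + process(7)
    v = delta - 5
    v = h
    return v

rows = [15 for num in v if h >= num]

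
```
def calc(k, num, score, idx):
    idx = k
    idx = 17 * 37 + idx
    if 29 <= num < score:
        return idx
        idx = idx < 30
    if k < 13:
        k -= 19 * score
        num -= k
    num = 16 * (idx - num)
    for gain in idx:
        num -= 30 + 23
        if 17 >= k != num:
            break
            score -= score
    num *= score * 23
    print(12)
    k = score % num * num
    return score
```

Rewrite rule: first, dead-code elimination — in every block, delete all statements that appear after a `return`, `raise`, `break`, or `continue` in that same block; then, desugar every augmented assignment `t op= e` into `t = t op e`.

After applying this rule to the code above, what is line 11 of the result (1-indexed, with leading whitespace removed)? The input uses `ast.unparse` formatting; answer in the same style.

Transformed code:
def calc(k, num, score, idx):
    idx = k
    idx = 17 * 37 + idx
    if 29 <= num < score:
        return idx
    if k < 13:
        k = k - 19 * score
        num = num - k
    num = 16 * (idx - num)
    for gain in idx:
        num = num - (30 + 23)
        if 17 >= k != num:
            break
    num = num * (score * 23)
    print(12)
    k = score % num * num
    return score

num = num - (30 + 23)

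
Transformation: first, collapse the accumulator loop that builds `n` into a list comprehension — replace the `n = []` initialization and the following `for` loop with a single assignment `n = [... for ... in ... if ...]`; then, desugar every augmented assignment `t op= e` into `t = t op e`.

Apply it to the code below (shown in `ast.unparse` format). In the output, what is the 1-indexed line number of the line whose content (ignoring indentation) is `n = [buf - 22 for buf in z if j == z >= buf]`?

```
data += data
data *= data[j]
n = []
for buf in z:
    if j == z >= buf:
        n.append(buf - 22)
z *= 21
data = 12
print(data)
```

3

Transformed code:
data = data + data
data = data * data[j]
n = [buf - 22 for buf in z if j == z >= buf]
z = z * 21
data = 12
print(data)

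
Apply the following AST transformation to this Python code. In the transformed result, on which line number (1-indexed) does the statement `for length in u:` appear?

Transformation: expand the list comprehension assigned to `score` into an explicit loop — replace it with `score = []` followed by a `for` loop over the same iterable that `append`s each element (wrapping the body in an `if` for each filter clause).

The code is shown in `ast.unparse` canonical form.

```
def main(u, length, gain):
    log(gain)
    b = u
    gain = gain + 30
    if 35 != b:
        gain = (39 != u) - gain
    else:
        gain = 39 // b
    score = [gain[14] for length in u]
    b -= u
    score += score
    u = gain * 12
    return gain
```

10

Transformed code:
def main(u, length, gain):
    log(gain)
    b = u
    gain = gain + 30
    if 35 != b:
        gain = (39 != u) - gain
    else:
        gain = 39 // b
    score = []
    for length in u:
        score.append(gain[14])
    b -= u
    score += score
    u = gain * 12
    return gain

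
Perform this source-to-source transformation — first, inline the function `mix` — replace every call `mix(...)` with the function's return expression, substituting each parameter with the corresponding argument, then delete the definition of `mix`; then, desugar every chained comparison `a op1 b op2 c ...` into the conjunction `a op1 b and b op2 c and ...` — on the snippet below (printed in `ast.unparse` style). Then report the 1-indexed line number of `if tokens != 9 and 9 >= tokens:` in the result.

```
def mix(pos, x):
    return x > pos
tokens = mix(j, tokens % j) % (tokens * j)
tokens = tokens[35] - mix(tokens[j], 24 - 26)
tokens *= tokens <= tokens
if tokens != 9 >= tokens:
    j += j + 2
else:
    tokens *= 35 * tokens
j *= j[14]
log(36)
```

4

Transformed code:
tokens = (tokens % j > j) % (tokens * j)
tokens = tokens[35] - (24 - 26 > tokens[j])
tokens *= tokens <= tokens
if tokens != 9 and 9 >= tokens:
    j += j + 2
else:
    tokens *= 35 * tokens
j *= j[14]
log(36)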